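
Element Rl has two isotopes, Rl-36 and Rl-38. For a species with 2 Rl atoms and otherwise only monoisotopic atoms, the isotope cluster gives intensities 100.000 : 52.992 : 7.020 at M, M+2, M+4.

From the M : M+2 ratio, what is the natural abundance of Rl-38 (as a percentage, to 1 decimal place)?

Write p for the Rl-36 fraction. I(M+2)/I(M) = [C(2,1)·p^1·(1−p)] / p^2 = 2·(1−p)/p = 52.992/100.000 = 0.5299
(1−p)/p = 0.5299/2 = 0.2650  ⇒  p = 1/(1 + 0.2650) = 0.7905
Rl-36: 79.1%, Rl-38: 20.9%.

20.9%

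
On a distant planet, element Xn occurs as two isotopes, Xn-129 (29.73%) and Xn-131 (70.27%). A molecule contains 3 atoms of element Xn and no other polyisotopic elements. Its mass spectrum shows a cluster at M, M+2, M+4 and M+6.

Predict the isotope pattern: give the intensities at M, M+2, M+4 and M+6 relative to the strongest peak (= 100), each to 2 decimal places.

Expanding (0.2973 + 0.7027)^3:
P(M) = 0.2973^3 = 0.026278
P(M+2) = 3 × 0.2973^2 × 0.7027^1 = 0.186329
P(M+4) = 3 × 0.2973^1 × 0.7027^2 = 0.440409
P(M+6) = 0.7027^3 = 0.346984
The M+4 peak is largest (0.440409); scaling to 100 gives 5.97 : 42.31 : 100.00 : 78.79.

5.97 : 42.31 : 100.00 : 78.79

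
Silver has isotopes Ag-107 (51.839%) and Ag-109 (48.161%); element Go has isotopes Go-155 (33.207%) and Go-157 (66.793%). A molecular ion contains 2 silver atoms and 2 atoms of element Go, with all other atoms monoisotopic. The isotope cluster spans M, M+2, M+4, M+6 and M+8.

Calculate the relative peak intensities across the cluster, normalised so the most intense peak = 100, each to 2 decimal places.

Silver pattern (n=2): 0.26872819 : 0.49932362 : 0.23194819
Element Go pattern (n=2): 0.11027048 : 0.44359903 : 0.44613048
Convolve the two distributions (both contribute in 2-u steps):
  M: 0.26872819×0.11027048 = 0.029633
  M+2: 0.26872819×0.44359903 + 0.49932362×0.11027048 = 0.174268
  M+4: 0.26872819×0.44613048 + 0.49932362×0.44359903 + 0.23194819×0.11027048 = 0.366964
  M+6: 0.49932362×0.44613048 + 0.23194819×0.44359903 = 0.325655
  M+8: 0.23194819×0.44613048 = 0.103479
Scale to base peak (0.366964) = 100: 8.08 : 47.49 : 100.00 : 88.74 : 28.20

8.08 : 47.49 : 100.00 : 88.74 : 28.20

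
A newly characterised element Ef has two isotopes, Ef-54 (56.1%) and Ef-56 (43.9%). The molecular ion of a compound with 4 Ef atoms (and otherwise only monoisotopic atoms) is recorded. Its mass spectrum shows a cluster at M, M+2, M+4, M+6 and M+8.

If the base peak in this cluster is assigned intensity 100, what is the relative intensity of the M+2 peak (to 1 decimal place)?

Binomial terms of (0.561 + 0.439)^4: M 0.0990, M+2 0.3100, M+4 0.3639, M+6 0.1899, M+8 0.0371 → M+4 is the base peak.
P(M+4) = C(4,2) × 0.561^2 × 0.439^2 = 6 × 0.314721 × 0.192721 = 0.363920 (base)
P(M+2) = C(4,1) × 0.561^3 × 0.439^1 = 4 × 0.17655848 × 0.4390 = 0.310037
Relative intensity = 0.310037 / 0.363920 × 100 = 85.2

85.2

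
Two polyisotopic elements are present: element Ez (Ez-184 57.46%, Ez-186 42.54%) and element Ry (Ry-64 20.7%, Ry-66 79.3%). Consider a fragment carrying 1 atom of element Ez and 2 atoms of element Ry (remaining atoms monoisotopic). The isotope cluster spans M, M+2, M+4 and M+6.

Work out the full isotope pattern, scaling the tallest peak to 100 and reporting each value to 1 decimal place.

4.9 : 41.3 : 100.0 : 53.4

Element Ez pattern (n=1): 0.5746 : 0.4254
Element Ry pattern (n=2): 0.042849 : 0.328302 : 0.628849
Convolve the two distributions (both contribute in 2-u steps):
  M: 0.5746×0.042849 = 0.024621
  M+2: 0.5746×0.328302 + 0.4254×0.042849 = 0.206870
  M+4: 0.5746×0.628849 + 0.4254×0.328302 = 0.500996
  M+6: 0.4254×0.628849 = 0.267512
Scale to base peak (0.500996) = 100: 4.9 : 41.3 : 100.0 : 53.4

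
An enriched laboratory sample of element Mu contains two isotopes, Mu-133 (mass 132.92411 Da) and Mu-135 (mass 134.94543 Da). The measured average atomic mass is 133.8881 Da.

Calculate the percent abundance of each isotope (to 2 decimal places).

Mu-133: 52.31%, Mu-135: 47.69%

Let x be the fractional abundance of Mu-133; then Mu-135 has abundance 1 − x.
132.92411·x + 134.94543·(1 − x) = 133.8881
(132.92411 − 134.94543)·x = 133.8881 − 134.94543
x = -1.05733 / -2.02132 = 0.52309 → 52.31% Mu-133, 47.69% Mu-135.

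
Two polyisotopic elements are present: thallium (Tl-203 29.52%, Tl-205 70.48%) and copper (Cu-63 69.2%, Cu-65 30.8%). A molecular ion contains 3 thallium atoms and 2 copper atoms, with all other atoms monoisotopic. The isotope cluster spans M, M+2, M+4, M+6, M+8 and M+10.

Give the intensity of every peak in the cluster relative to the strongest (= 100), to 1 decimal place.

Thallium pattern (n=3): 0.02572463 : 0.18425524 : 0.43991564 : 0.35010449
Copper pattern (n=2): 0.478864 : 0.426272 : 0.094864
Convolve the two distributions (both contribute in 2-u steps):
  M: 0.02572463×0.478864 = 0.012319
  M+2: 0.02572463×0.426272 + 0.18425524×0.478864 = 0.099199
  M+4: 0.02572463×0.094864 + 0.18425524×0.426272 + 0.43991564×0.478864 = 0.291643
  M+6: 0.18425524×0.094864 + 0.43991564×0.426272 + 0.35010449×0.478864 = 0.372655
  M+8: 0.43991564×0.094864 + 0.35010449×0.426272 = 0.190972
  M+10: 0.35010449×0.094864 = 0.033212
Scale to base peak (0.372655) = 100: 3.3 : 26.6 : 78.3 : 100.0 : 51.2 : 8.9

3.3 : 26.6 : 78.3 : 100.0 : 51.2 : 8.9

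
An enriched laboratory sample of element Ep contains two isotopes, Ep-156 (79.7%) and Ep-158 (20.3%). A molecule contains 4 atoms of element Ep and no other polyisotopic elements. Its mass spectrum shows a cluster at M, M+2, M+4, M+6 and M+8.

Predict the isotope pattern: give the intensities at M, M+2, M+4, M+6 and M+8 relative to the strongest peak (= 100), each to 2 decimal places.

Each Ep atom is independently Ep-156 (p = 0.797) or Ep-158 (q = 0.203); the cluster is the binomial expansion (p + q)^4.
P(M) = 0.797^4 = 0.403490
P(M+2) = 4 × 0.797^3 × 0.203^1 = 0.411084
P(M+4) = 6 × 0.797^2 × 0.203^2 = 0.157058
P(M+6) = 4 × 0.797^1 × 0.203^3 = 0.026669
P(M+8) = 0.203^4 = 0.001698
The M+2 peak is largest (0.411084); scaling to 100 gives 98.15 : 100.00 : 38.21 : 6.49 : 0.41.

98.15 : 100.00 : 38.21 : 6.49 : 0.41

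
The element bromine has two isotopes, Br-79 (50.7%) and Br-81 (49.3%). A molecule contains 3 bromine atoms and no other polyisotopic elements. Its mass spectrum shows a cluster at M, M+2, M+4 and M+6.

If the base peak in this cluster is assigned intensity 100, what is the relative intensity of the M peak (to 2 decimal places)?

Binomial terms of (0.507 + 0.493)^3: M 0.1303, M+2 0.3802, M+4 0.3697, M+6 0.1198 → M+2 is the base peak.
P(M+2) = C(3,1) × 0.507^2 × 0.493^1 = 3 × 0.257049 × 0.4930 = 0.380175 (base)
P(M) = C(3,0) × 0.507^3 × 0.493^0 = 1 × 0.13032384 × 1.0000 = 0.130324
Relative intensity = 0.130324 / 0.380175 × 100 = 34.28

34.28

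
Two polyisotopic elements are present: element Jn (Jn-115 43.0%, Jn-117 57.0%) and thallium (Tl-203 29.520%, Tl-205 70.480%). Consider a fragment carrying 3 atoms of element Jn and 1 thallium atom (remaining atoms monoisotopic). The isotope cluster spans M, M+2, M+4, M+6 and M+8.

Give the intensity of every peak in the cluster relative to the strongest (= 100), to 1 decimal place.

Element Jn pattern (n=3): 0.079507 : 0.316179 : 0.419121 : 0.185193
Thallium pattern (n=1): 0.2952 : 0.7048
Convolve the two distributions (both contribute in 2-u steps):
  M: 0.079507×0.2952 = 0.023470
  M+2: 0.079507×0.7048 + 0.316179×0.2952 = 0.149373
  M+4: 0.316179×0.7048 + 0.419121×0.2952 = 0.346567
  M+6: 0.419121×0.7048 + 0.185193×0.2952 = 0.350065
  M+8: 0.185193×0.7048 = 0.130524
Scale to base peak (0.350065) = 100: 6.7 : 42.7 : 99.0 : 100.0 : 37.3

6.7 : 42.7 : 99.0 : 100.0 : 37.3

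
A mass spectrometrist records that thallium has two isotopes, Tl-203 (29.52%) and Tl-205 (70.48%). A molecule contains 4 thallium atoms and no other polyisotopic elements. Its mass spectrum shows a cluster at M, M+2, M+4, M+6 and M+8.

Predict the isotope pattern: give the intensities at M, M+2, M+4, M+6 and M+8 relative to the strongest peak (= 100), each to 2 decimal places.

Expanding (0.2952 + 0.7048)^4:
P(M) = 0.2952^4 = 0.007594
P(M+2) = 4 × 0.2952^3 × 0.7048^1 = 0.072523
P(M+4) = 6 × 0.2952^2 × 0.7048^2 = 0.259726
P(M+6) = 4 × 0.2952^1 × 0.7048^3 = 0.413403
P(M+8) = 0.7048^4 = 0.246754
The M+6 peak is largest (0.413403); scaling to 100 gives 1.84 : 17.54 : 62.83 : 100.00 : 59.69.

1.84 : 17.54 : 62.83 : 100.00 : 59.69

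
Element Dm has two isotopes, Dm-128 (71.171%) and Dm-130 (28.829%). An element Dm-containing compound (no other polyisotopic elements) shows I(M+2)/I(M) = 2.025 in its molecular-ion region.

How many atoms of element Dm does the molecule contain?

For n independent Dm atoms, I(M+2)/I(M) = n · (abundance Dm-130) / (abundance Dm-128) = n · 0.28829/0.71171.
n = 2.025 × 0.71171/0.28829 = 5.00 ≈ 5

5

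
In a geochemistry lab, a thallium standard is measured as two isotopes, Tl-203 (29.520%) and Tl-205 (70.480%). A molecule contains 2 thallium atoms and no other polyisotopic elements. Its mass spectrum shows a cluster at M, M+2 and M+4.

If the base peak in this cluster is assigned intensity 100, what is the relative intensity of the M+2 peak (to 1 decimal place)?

83.8

Term probabilities: M 0.0871, M+2 0.4161, M+4 0.4967. Base peak = M+4.
P(M+4) = C(2,2) × 0.29520^0 × 0.70480^2 = 1 × 1.0000 × 0.49674304 = 0.496743 (base)
P(M+2) = C(2,1) × 0.29520^1 × 0.70480^1 = 2 × 0.2952 × 0.7048 = 0.416114
Relative intensity = 0.416114 / 0.496743 × 100 = 83.8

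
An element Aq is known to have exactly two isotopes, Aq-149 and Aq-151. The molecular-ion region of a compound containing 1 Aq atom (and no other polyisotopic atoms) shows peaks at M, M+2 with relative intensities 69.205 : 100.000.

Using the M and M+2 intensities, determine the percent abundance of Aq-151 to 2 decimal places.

59.10%

Let p = fractional abundance of Aq-149. I(M+2)/I(M) = [C(1,1)·p^0·(1−p)] / p^1 = 1·(1−p)/p = 100.000/69.205 = 1.4450
(1−p)/p = 1.4450/1 = 1.4450  ⇒  p = 1/(1 + 1.4450) = 0.4090
Aq-149: 40.90%, Aq-151: 59.10%.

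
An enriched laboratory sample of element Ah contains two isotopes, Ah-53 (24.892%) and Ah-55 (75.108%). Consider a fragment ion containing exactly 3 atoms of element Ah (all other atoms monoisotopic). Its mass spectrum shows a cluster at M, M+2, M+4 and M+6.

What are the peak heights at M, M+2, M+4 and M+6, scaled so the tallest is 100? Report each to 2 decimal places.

The 3 Ah atoms are independent, so intensities follow the terms of (0.24892 + 0.75108)^3.
P(M) = 0.24892^3 = 0.015423
P(M+2) = 3 × 0.24892^2 × 0.75108^1 = 0.139613
P(M+4) = 3 × 0.24892^1 × 0.75108^2 = 0.421263
P(M+6) = 0.75108^3 = 0.423700
The M+6 peak is largest (0.423700); scaling to 100 gives 3.64 : 32.95 : 99.42 : 100.00.

3.64 : 32.95 : 99.42 : 100.00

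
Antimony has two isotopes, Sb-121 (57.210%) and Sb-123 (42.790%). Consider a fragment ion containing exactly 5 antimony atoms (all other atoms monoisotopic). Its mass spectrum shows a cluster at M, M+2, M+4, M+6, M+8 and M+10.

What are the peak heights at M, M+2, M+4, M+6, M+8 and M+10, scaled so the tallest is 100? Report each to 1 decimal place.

The 5 Sb atoms are independent, so intensities follow the terms of (0.57210 + 0.42790)^5.
P(M) = 0.57210^5 = 0.061286
P(M+2) = 5 × 0.57210^4 × 0.42790^1 = 0.229192
P(M+4) = 10 × 0.57210^3 × 0.42790^2 = 0.342847
P(M+6) = 10 × 0.57210^2 × 0.42790^3 = 0.256431
P(M+8) = 5 × 0.57210^1 × 0.42790^4 = 0.095898
P(M+10) = 0.42790^5 = 0.014345
The M+4 peak is largest (0.342847); scaling to 100 gives 17.9 : 66.8 : 100.0 : 74.8 : 28.0 : 4.2.

17.9 : 66.8 : 100.0 : 74.8 : 28.0 : 4.2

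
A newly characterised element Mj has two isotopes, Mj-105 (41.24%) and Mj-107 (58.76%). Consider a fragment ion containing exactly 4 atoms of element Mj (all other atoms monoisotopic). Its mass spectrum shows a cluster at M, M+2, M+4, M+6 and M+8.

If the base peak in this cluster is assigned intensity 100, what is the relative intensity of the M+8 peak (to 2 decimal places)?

33.84

Binomial terms of (0.4124 + 0.5876)^4: M 0.0289, M+2 0.1649, M+4 0.3523, M+6 0.3347, M+8 0.1192 → M+4 is the base peak.
P(M+4) = C(4,2) × 0.4124^2 × 0.5876^2 = 6 × 0.17007376 × 0.34527376 = 0.352332 (base)
P(M+8) = C(4,4) × 0.4124^0 × 0.5876^4 = 1 × 1.0000 × 0.11921397 = 0.119214
Relative intensity = 0.119214 / 0.352332 × 100 = 33.84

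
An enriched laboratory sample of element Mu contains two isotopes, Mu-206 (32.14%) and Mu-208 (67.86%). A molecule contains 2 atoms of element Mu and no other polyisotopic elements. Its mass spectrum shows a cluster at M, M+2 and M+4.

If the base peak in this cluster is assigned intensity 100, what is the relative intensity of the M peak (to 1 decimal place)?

Binomial terms of (0.3214 + 0.6786)^2: M 0.1033, M+2 0.4362, M+4 0.4605 → M+4 is the base peak.
P(M+4) = C(2,2) × 0.3214^0 × 0.6786^2 = 1 × 1.0000 × 0.46049796 = 0.460498 (base)
P(M) = C(2,0) × 0.3214^2 × 0.6786^0 = 1 × 0.10329796 × 1.0000 = 0.103298
Relative intensity = 0.103298 / 0.460498 × 100 = 22.4

22.4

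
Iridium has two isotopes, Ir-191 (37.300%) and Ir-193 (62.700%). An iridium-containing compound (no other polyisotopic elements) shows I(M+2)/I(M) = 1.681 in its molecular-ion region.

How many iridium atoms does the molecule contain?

1

For n independent Ir atoms, I(M+2)/I(M) = n · (abundance Ir-193) / (abundance Ir-191) = n · 0.62700/0.37300.
n = 1.681 × 0.37300/0.62700 = 1.00 ≈ 1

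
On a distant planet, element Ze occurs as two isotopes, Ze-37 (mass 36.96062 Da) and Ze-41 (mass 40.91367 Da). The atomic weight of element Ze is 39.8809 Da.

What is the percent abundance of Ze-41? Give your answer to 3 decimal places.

73.874%

With x = fraction of Ze-37 (so Ze-41 is 1 − x):
36.96062·x + 40.91367·(1 − x) = 39.8809
(36.96062 − 40.91367)·x = 39.8809 − 40.91367
x = -1.03277 / -3.95305 = 0.26126 → 26.126% Ze-37, 73.874% Ze-41.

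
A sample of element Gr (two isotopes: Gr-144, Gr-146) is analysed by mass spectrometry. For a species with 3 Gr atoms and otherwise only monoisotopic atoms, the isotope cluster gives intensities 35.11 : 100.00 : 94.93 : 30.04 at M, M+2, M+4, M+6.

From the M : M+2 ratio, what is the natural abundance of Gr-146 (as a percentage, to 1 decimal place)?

48.7%

Let p = fractional abundance of Gr-144. I(M+2)/I(M) = [C(3,1)·p^2·(1−p)] / p^3 = 3·(1−p)/p = 100.00/35.11 = 2.8482
(1−p)/p = 2.8482/3 = 0.9494  ⇒  p = 1/(1 + 0.9494) = 0.5130
Gr-144: 51.3%, Gr-146: 48.7%.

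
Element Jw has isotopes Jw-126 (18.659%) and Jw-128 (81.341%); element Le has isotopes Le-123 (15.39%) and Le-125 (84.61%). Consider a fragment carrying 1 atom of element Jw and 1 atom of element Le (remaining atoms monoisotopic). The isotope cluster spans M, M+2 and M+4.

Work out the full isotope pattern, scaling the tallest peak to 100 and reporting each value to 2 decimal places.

4.17 : 41.13 : 100.00

Element Jw pattern (n=1): 0.18659 : 0.81341
Element Le pattern (n=1): 0.1539 : 0.8461
Convolve the two distributions (both contribute in 2-u steps):
  M: 0.18659×0.1539 = 0.028716
  M+2: 0.18659×0.8461 + 0.81341×0.1539 = 0.283058
  M+4: 0.81341×0.8461 = 0.688226
Scale to base peak (0.688226) = 100: 4.17 : 41.13 : 100.00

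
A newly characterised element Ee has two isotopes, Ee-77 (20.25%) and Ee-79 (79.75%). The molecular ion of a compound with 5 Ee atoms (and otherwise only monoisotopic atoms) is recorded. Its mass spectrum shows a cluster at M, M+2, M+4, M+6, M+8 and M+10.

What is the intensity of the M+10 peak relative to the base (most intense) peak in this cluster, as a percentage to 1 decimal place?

78.8%

Term probabilities: M 0.0003, M+2 0.0067, M+4 0.0528, M+6 0.2080, M+8 0.4096, M+10 0.3226. Base peak = M+8.
P(M+8) = C(5,4) × 0.2025^1 × 0.7975^4 = 5 × 0.2025 × 0.40450395 = 0.409560 (base)
P(M+10) = C(5,5) × 0.2025^0 × 0.7975^5 = 1 × 1.0000 × 0.3225919 = 0.322592
Relative intensity = 0.322592 / 0.409560 × 100 = 78.8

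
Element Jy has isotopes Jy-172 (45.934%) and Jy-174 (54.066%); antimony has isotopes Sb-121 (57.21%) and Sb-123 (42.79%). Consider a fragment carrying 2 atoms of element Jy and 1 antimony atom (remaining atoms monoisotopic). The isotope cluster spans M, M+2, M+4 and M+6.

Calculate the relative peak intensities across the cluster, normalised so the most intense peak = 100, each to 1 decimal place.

Element Jy pattern (n=2): 0.21099324 : 0.49669353 : 0.29231324
Antimony pattern (n=1): 0.5721 : 0.4279
Convolve the two distributions (both contribute in 2-u steps):
  M: 0.21099324×0.5721 = 0.120709
  M+2: 0.21099324×0.4279 + 0.49669353×0.5721 = 0.374442
  M+4: 0.49669353×0.4279 + 0.29231324×0.5721 = 0.379768
  M+6: 0.29231324×0.4279 = 0.125081
Scale to base peak (0.379768) = 100: 31.8 : 98.6 : 100.0 : 32.9

31.8 : 98.6 : 100.0 : 32.9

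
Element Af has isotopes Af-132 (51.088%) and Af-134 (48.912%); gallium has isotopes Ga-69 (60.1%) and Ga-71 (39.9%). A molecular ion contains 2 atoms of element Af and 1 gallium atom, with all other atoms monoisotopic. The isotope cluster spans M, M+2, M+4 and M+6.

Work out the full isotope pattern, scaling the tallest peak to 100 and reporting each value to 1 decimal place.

38.8 : 100.0 : 84.8 : 23.6

Element Af pattern (n=2): 0.26099837 : 0.49976325 : 0.23923837
Gallium pattern (n=1): 0.6010 : 0.3990
Convolve the two distributions (both contribute in 2-u steps):
  M: 0.26099837×0.6010 = 0.156860
  M+2: 0.26099837×0.3990 + 0.49976325×0.6010 = 0.404496
  M+4: 0.49976325×0.3990 + 0.23923837×0.6010 = 0.343188
  M+6: 0.23923837×0.3990 = 0.095456
Scale to base peak (0.404496) = 100: 38.8 : 100.0 : 84.8 : 23.6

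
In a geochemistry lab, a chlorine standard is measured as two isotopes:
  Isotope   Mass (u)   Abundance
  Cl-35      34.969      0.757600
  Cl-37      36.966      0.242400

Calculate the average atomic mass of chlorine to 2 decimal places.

35.45 u

Average mass = Σ (abundance × isotope mass) = 0.757600 × 34.969 + 0.242400 × 36.966
= 26.4925 + 8.9606 = 35.4531 u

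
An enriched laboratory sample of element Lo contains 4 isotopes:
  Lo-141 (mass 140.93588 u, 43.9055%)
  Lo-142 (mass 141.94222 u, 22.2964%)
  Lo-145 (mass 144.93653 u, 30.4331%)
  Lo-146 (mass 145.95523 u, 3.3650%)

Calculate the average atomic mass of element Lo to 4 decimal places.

Weight each isotope mass by its fractional abundance: 0.439055 × 140.93588 + 0.222964 × 141.94222 + 0.304331 × 144.93653 + 0.033650 × 145.95523
= 61.878603 + 31.648005 + 44.108679 + 4.911393 = 142.546680 u

142.5467 u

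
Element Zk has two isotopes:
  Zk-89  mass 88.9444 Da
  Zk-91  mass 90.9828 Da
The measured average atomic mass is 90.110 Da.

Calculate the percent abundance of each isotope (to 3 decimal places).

Zk-89: 42.818%, Zk-91: 57.182%

Let x be the fractional abundance of Zk-89; then Zk-91 has abundance 1 − x.
88.9444·x + 90.9828·(1 − x) = 90.110
(88.9444 − 90.9828)·x = 90.110 − 90.9828
x = -0.8728 / -2.0384 = 0.42818 → 42.818% Zk-89, 57.182% Zk-91.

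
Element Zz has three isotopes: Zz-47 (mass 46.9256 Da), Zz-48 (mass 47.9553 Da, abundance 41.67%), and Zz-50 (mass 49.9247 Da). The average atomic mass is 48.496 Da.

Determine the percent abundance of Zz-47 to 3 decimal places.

The remaining 58.33% is split between Zz-47 (fraction x) and Zz-50 (fraction 0.5833 − x).
Substituting: 46.9256x + 49.9247(0.5833 − x) = 28.51302649
(46.9256 − 49.9247)x = -0.60805102  ⇒  x = 0.20274, y = 0.38056
Zz-47: 20.274%, Zz-50: 38.056%.

20.274%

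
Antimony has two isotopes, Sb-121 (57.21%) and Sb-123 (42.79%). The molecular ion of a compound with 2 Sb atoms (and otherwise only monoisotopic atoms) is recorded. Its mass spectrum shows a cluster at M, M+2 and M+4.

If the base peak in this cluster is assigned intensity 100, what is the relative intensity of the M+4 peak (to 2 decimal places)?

37.40

Term probabilities: M 0.3273, M+2 0.4896, M+4 0.1831. Base peak = M+2.
P(M+2) = C(2,1) × 0.5721^1 × 0.4279^1 = 2 × 0.5721 × 0.4279 = 0.489603 (base)
P(M+4) = C(2,2) × 0.5721^0 × 0.4279^2 = 1 × 1.0000 × 0.18309841 = 0.183098
Relative intensity = 0.183098 / 0.489603 × 100 = 37.40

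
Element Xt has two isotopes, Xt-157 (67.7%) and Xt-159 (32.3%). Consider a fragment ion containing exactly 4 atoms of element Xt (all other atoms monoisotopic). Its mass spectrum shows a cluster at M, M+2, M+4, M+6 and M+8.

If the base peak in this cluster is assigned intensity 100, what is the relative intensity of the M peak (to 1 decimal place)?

(0.677 + 0.323)^4 gives M 0.2101, M+2 0.4009, M+4 0.2869, M+6 0.0913, M+8 0.0109; the largest is M+2.
P(M+2) = C(4,1) × 0.677^3 × 0.323^1 = 4 × 0.31028873 × 0.3230 = 0.400893 (base)
P(M) = C(4,0) × 0.677^4 × 0.323^0 = 1 × 0.21006547 × 1.0000 = 0.210065
Relative intensity = 0.210065 / 0.400893 × 100 = 52.4

52.4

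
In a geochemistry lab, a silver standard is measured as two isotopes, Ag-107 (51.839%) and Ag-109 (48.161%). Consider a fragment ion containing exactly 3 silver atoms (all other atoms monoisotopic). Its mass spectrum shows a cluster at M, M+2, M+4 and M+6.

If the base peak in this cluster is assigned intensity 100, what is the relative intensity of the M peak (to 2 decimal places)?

35.88

(0.51839 + 0.48161)^3 gives M 0.1393, M+2 0.3883, M+4 0.3607, M+6 0.1117; the largest is M+2.
P(M+2) = C(3,1) × 0.51839^2 × 0.48161^1 = 3 × 0.26872819 × 0.48161 = 0.388267 (base)
P(M) = C(3,0) × 0.51839^3 × 0.48161^0 = 1 × 0.13930601 × 1.0000 = 0.139306
Relative intensity = 0.139306 / 0.388267 × 100 = 35.88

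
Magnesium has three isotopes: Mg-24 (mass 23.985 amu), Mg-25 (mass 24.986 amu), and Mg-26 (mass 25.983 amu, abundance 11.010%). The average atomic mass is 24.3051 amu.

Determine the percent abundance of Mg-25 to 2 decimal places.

Let x and y be the fractions of Mg-24 and Mg-25. Then x + y = 1 − 0.11010 = 0.88990 and 23.985x + 24.986y = 24.3051 − 0.11010×25.983 = 21.4443717.
Substituting: 23.985x + 24.986(0.88990 − x) = 21.4443717
(23.985 − 24.986)x = -0.7906697  ⇒  x = 0.78988, y = 0.10002
Mg-24: 78.99%, Mg-25: 10.00%.

10.00%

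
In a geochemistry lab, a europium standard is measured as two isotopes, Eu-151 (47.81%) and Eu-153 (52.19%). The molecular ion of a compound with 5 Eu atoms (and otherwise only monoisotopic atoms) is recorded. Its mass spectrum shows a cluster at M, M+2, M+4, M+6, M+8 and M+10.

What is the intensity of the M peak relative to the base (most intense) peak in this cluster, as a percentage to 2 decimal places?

7.69%

(0.4781 + 0.5219)^5 gives M 0.0250, M+2 0.1363, M+4 0.2977, M+6 0.3249, M+8 0.1774, M+10 0.0387; the largest is M+6.
P(M+6) = C(5,3) × 0.4781^2 × 0.5219^3 = 10 × 0.22857961 × 0.14215492 = 0.324937 (base)
P(M) = C(5,0) × 0.4781^5 × 0.5219^0 = 1 × 0.02498007 × 1.0000 = 0.024980
Relative intensity = 0.024980 / 0.324937 × 100 = 7.69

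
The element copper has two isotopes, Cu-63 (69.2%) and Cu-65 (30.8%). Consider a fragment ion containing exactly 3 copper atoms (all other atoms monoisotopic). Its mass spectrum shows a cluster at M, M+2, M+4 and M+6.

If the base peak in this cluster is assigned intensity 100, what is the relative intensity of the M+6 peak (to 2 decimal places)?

(0.692 + 0.308)^3 gives M 0.3314, M+2 0.4425, M+4 0.1969, M+6 0.0292; the largest is M+2.
P(M+2) = C(3,1) × 0.692^2 × 0.308^1 = 3 × 0.478864 × 0.3080 = 0.442470 (base)
P(M+6) = C(3,3) × 0.692^0 × 0.308^3 = 1 × 1.0000 × 0.02921811 = 0.029218
Relative intensity = 0.029218 / 0.442470 × 100 = 6.60

6.60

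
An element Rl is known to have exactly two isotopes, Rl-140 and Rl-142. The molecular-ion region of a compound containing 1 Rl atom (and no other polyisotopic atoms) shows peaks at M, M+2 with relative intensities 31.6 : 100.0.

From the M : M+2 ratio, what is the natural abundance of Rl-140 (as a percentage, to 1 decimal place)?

24.0%

Write p for the Rl-140 fraction. I(M+2)/I(M) = [C(1,1)·p^0·(1−p)] / p^1 = 1·(1−p)/p = 100.0/31.6 = 3.1646
(1−p)/p = 3.1646/1 = 3.1646  ⇒  p = 1/(1 + 3.1646) = 0.2401
Rl-140: 24.0%, Rl-142: 76.0%.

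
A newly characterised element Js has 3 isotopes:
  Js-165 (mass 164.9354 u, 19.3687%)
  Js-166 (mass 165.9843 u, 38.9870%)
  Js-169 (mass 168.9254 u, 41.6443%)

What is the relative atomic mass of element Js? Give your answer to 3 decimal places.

Average mass = Σ (abundance × isotope mass) = 0.193687 × 164.9354 + 0.389870 × 165.9843 + 0.416443 × 168.9254
= 31.94584 + 64.71230 + 70.34780 = 167.00594 u

167.006 u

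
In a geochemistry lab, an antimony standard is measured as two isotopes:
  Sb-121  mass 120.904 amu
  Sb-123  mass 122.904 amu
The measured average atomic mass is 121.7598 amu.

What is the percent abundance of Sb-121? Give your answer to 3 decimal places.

Writing the weighted mean with unknown fraction x of Sb-121:
120.904·x + 122.904·(1 − x) = 121.7598
(120.904 − 122.904)·x = 121.7598 − 122.904
x = -1.1442 / -2.000 = 0.57210 → 57.210% Sb-121, 42.790% Sb-123.

57.210%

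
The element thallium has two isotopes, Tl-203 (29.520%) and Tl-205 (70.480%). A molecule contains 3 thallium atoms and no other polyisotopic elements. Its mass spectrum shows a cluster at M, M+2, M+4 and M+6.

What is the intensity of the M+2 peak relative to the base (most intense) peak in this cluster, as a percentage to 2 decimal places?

Binomial terms of (0.29520 + 0.70480)^3: M 0.0257, M+2 0.1843, M+4 0.4399, M+6 0.3501 → M+4 is the base peak.
P(M+4) = C(3,2) × 0.29520^1 × 0.70480^2 = 3 × 0.2952 × 0.49674304 = 0.439916 (base)
P(M+2) = C(3,1) × 0.29520^2 × 0.70480^1 = 3 × 0.08714304 × 0.7048 = 0.184255
Relative intensity = 0.184255 / 0.439916 × 100 = 41.88

41.88%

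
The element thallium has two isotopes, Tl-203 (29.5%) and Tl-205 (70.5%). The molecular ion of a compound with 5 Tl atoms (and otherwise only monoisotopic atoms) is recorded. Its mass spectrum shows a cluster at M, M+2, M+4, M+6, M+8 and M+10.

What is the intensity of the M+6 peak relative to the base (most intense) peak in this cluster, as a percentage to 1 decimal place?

Term probabilities: M 0.0022, M+2 0.0267, M+4 0.1276, M+6 0.3049, M+8 0.3644, M+10 0.1742. Base peak = M+8.
P(M+8) = C(5,4) × 0.295^1 × 0.705^4 = 5 × 0.2950 × 0.24703385 = 0.364375 (base)
P(M+6) = C(5,3) × 0.295^2 × 0.705^3 = 10 × 0.087025 × 0.35040263 = 0.304938
Relative intensity = 0.304938 / 0.364375 × 100 = 83.7

83.7%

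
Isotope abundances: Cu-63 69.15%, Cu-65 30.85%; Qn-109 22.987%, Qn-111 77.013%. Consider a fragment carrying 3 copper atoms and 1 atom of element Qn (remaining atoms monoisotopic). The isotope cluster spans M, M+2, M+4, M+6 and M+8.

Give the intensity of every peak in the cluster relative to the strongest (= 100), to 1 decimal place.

Copper pattern (n=3): 0.33065611 : 0.44254842 : 0.19743483 : 0.02936064
Element Qn pattern (n=1): 0.22987 : 0.77013
Convolve the two distributions (both contribute in 2-u steps):
  M: 0.33065611×0.22987 = 0.076008
  M+2: 0.33065611×0.77013 + 0.44254842×0.22987 = 0.356377
  M+4: 0.44254842×0.77013 + 0.19743483×0.22987 = 0.386204
  M+6: 0.19743483×0.77013 + 0.02936064×0.22987 = 0.158800
  M+8: 0.02936064×0.77013 = 0.022612
Scale to base peak (0.386204) = 100: 19.7 : 92.3 : 100.0 : 41.1 : 5.9

19.7 : 92.3 : 100.0 : 41.1 : 5.9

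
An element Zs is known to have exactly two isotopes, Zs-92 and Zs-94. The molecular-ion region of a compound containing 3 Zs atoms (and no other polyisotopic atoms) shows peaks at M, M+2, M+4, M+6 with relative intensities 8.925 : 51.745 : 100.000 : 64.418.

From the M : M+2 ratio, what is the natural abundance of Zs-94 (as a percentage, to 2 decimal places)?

If p is the fraction of Zs that is Zs-92, then I(M+2)/I(M) = [C(3,1)·p^2·(1−p)] / p^3 = 3·(1−p)/p = 51.745/8.925 = 5.7978
(1−p)/p = 5.7978/3 = 1.9326  ⇒  p = 1/(1 + 1.9326) = 0.3410
Zs-92: 34.10%, Zs-94: 65.90%.

65.90%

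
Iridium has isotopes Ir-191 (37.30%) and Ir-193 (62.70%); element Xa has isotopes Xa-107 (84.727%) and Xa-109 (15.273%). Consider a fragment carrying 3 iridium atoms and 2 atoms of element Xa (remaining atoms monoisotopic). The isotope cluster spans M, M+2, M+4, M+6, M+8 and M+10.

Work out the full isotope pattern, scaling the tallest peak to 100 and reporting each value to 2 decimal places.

Iridium pattern (n=3): 0.05189512 : 0.26170165 : 0.43991135 : 0.24649188
Element Xa pattern (n=2): 0.71786645 : 0.25880709 : 0.02332645
Convolve the two distributions (both contribute in 2-u steps):
  M: 0.05189512×0.71786645 = 0.037254
  M+2: 0.05189512×0.25880709 + 0.26170165×0.71786645 = 0.201298
  M+4: 0.05189512×0.02332645 + 0.26170165×0.25880709 + 0.43991135×0.71786645 = 0.384738
  M+6: 0.26170165×0.02332645 + 0.43991135×0.25880709 + 0.24649188×0.71786645 = 0.296905
  M+8: 0.43991135×0.02332645 + 0.24649188×0.25880709 = 0.074055
  M+10: 0.24649188×0.02332645 = 0.005750
Scale to base peak (0.384738) = 100: 9.68 : 52.32 : 100.00 : 77.17 : 19.25 : 1.49

9.68 : 52.32 : 100.00 : 77.17 : 19.25 : 1.49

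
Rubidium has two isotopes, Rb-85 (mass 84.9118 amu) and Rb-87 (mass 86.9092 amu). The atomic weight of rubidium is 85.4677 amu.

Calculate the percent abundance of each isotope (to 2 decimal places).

With x = fraction of Rb-85 (so Rb-87 is 1 − x):
84.9118·x + 86.9092·(1 − x) = 85.4677
(84.9118 − 86.9092)·x = 85.4677 − 86.9092
x = -1.4415 / -1.9974 = 0.72169 → 72.17% Rb-85, 27.83% Rb-87.

Rb-85: 72.17%, Rb-87: 27.83%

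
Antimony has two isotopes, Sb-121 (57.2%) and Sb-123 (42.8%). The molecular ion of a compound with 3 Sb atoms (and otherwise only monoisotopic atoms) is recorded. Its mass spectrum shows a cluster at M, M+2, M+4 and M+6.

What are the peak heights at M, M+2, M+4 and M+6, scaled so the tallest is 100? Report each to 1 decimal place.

44.5 : 100.0 : 74.8 : 18.7

The 3 Sb atoms are independent, so intensities follow the terms of (0.572 + 0.428)^3.
P(M) = 0.572^3 = 0.187149
P(M+2) = 3 × 0.572^2 × 0.428^1 = 0.420104
P(M+4) = 3 × 0.572^1 × 0.428^2 = 0.314344
P(M+6) = 0.428^3 = 0.078403
The M+2 peak is largest (0.420104); scaling to 100 gives 44.5 : 100.0 : 74.8 : 18.7.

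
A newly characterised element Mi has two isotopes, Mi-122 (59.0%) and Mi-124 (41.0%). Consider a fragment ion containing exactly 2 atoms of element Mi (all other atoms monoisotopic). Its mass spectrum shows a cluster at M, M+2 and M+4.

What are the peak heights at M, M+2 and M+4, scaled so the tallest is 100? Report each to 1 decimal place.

72.0 : 100.0 : 34.7

Each Mi atom is independently Mi-122 (p = 0.590) or Mi-124 (q = 0.410); the cluster is the binomial expansion (p + q)^2.
P(M) = 0.590^2 = 0.348100
P(M+2) = 2 × 0.590^1 × 0.410^1 = 0.483800
P(M+4) = 0.410^2 = 0.168100
The M+2 peak is largest (0.483800); scaling to 100 gives 72.0 : 100.0 : 34.7.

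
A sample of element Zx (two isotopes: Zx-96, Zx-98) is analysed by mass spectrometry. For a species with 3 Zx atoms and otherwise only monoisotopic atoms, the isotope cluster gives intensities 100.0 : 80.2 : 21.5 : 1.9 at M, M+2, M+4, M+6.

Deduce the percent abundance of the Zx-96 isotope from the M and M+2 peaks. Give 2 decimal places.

Let p = fractional abundance of Zx-96. I(M+2)/I(M) = [C(3,1)·p^2·(1−p)] / p^3 = 3·(1−p)/p = 80.2/100.0 = 0.8020
(1−p)/p = 0.8020/3 = 0.2673  ⇒  p = 1/(1 + 0.2673) = 0.7891
Zx-96: 78.91%, Zx-98: 21.09%.

78.91%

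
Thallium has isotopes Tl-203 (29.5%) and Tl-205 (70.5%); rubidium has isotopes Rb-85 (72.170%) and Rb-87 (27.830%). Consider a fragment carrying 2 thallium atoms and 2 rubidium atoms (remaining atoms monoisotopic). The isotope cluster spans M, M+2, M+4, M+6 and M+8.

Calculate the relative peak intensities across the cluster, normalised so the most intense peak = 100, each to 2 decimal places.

Thallium pattern (n=2): 0.087025 : 0.41595 : 0.497025
Rubidium pattern (n=2): 0.52085089 : 0.40169822 : 0.07745089
Convolve the two distributions (both contribute in 2-u steps):
  M: 0.087025×0.52085089 = 0.045327
  M+2: 0.087025×0.40169822 + 0.41595×0.52085089 = 0.251606
  M+4: 0.087025×0.07745089 + 0.41595×0.40169822 + 0.497025×0.52085089 = 0.432702
  M+6: 0.41595×0.07745089 + 0.497025×0.40169822 = 0.231870
  M+8: 0.497025×0.07745089 = 0.038495
Scale to base peak (0.432702) = 100: 10.48 : 58.15 : 100.00 : 53.59 : 8.90

10.48 : 58.15 : 100.00 : 53.59 : 8.90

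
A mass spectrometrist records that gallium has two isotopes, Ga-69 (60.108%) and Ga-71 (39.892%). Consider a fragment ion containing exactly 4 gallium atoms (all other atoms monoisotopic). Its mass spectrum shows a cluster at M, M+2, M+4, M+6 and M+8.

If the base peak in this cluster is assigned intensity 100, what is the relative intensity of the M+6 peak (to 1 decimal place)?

Binomial terms of (0.60108 + 0.39892)^4: M 0.1305, M+2 0.3465, M+4 0.3450, M+6 0.1526, M+8 0.0253 → M+2 is the base peak.
P(M+2) = C(4,1) × 0.60108^3 × 0.39892^1 = 4 × 0.2171685 × 0.39892 = 0.346531 (base)
P(M+6) = C(4,3) × 0.60108^1 × 0.39892^3 = 4 × 0.60108 × 0.063483 = 0.152633
Relative intensity = 0.152633 / 0.346531 × 100 = 44.0

44.0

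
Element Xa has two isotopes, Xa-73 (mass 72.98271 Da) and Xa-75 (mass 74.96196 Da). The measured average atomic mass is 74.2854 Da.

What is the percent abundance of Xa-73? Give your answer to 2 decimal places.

Let x be the fractional abundance of Xa-73; then Xa-75 has abundance 1 − x.
72.98271·x + 74.96196·(1 − x) = 74.2854
(72.98271 − 74.96196)·x = 74.2854 − 74.96196
x = -0.67656 / -1.97925 = 0.34183 → 34.18% Xa-73, 65.82% Xa-75.

34.18%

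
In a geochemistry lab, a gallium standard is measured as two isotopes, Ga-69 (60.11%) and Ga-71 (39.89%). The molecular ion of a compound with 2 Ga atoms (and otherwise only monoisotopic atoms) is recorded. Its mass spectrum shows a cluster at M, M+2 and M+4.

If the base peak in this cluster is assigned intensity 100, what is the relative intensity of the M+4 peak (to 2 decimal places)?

33.18

Binomial terms of (0.6011 + 0.3989)^2: M 0.3613, M+2 0.4796, M+4 0.1591 → M+2 is the base peak.
P(M+2) = C(2,1) × 0.6011^1 × 0.3989^1 = 2 × 0.6011 × 0.3989 = 0.479558 (base)
P(M+4) = C(2,2) × 0.6011^0 × 0.3989^2 = 1 × 1.0000 × 0.15912121 = 0.159121
Relative intensity = 0.159121 / 0.479558 × 100 = 33.18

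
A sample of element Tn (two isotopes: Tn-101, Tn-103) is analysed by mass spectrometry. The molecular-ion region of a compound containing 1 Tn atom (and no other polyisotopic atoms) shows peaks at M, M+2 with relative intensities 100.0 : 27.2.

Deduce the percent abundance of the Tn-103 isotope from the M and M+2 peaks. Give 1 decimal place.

If p is the fraction of Tn that is Tn-101, then I(M+2)/I(M) = [C(1,1)·p^0·(1−p)] / p^1 = 1·(1−p)/p = 27.2/100.0 = 0.2720
(1−p)/p = 0.2720/1 = 0.2720  ⇒  p = 1/(1 + 0.2720) = 0.7862
Tn-101: 78.6%, Tn-103: 21.4%.

21.4%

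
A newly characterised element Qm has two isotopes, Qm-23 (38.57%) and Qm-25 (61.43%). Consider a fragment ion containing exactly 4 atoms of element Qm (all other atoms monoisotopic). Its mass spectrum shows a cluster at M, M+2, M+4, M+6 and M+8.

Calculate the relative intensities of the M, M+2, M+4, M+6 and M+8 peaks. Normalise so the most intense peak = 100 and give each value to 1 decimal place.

6.2 : 39.4 : 94.2 : 100.0 : 39.8

Each Qm atom is independently Qm-23 (p = 0.3857) or Qm-25 (q = 0.6143); the cluster is the binomial expansion (p + q)^4.
P(M) = 0.3857^4 = 0.022131
P(M+2) = 4 × 0.3857^3 × 0.6143^1 = 0.140990
P(M+4) = 6 × 0.3857^2 × 0.6143^2 = 0.336831
P(M+6) = 4 × 0.3857^1 × 0.6143^3 = 0.357644
P(M+8) = 0.6143^4 = 0.142404
The M+6 peak is largest (0.357644); scaling to 100 gives 6.2 : 39.4 : 94.2 : 100.0 : 39.8.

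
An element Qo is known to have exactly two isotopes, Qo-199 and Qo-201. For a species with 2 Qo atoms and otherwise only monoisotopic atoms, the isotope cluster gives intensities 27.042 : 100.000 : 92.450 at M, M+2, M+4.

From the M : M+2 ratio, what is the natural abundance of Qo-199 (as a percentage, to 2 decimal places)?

35.10%

If p is the fraction of Qo that is Qo-199, then I(M+2)/I(M) = [C(2,1)·p^1·(1−p)] / p^2 = 2·(1−p)/p = 100.000/27.042 = 3.6980
(1−p)/p = 3.6980/2 = 1.8490  ⇒  p = 1/(1 + 1.8490) = 0.3510
Qo-199: 35.10%, Qo-201: 64.90%.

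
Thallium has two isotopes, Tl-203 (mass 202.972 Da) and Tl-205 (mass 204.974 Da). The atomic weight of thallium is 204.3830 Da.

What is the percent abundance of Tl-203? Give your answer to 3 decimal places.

Let x be the fractional abundance of Tl-203; then Tl-205 has abundance 1 − x.
202.972·x + 204.974·(1 − x) = 204.3830
(202.972 − 204.974)·x = 204.3830 − 204.974
x = -0.5910 / -2.002 = 0.29520 → 29.520% Tl-203, 70.480% Tl-205.

29.520%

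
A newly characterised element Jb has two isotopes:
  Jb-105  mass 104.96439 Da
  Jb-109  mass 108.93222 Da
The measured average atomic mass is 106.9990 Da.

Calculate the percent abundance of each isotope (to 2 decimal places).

Jb-105: 48.72%, Jb-109: 51.28%

Let x be the fractional abundance of Jb-105; then Jb-109 has abundance 1 − x.
104.96439·x + 108.93222·(1 − x) = 106.9990
(104.96439 − 108.93222)·x = 106.9990 − 108.93222
x = -1.93322 / -3.96783 = 0.48722 → 48.72% Jb-105, 51.28% Jb-109.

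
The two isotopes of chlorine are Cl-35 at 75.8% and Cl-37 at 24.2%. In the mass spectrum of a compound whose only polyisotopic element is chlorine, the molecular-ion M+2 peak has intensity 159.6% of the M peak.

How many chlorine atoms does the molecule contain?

5

With n Cl atoms, P(M+2)/P(M) = C(n,1)·p^(n−1)q / p^n = n·q/p = n · 0.242/0.758.
n = 1.596 × 0.758/0.242 = 5.00 ≈ 5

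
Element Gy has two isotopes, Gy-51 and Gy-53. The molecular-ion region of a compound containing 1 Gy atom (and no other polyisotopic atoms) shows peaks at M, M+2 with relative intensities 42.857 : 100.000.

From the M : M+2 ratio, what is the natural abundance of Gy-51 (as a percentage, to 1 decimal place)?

30.0%

Let p = fractional abundance of Gy-51. I(M+2)/I(M) = [C(1,1)·p^0·(1−p)] / p^1 = 1·(1−p)/p = 100.000/42.857 = 2.3333
(1−p)/p = 2.3333/1 = 2.3333  ⇒  p = 1/(1 + 2.3333) = 0.3000
Gy-51: 30.0%, Gy-53: 70.0%.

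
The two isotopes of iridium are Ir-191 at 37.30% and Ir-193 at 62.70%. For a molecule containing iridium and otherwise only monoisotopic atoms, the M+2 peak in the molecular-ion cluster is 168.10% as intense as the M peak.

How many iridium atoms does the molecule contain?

1

For n independent Ir atoms, I(M+2)/I(M) = n · (abundance Ir-193) / (abundance Ir-191) = n · 0.6270/0.3730.
n = 1.6810 × 0.3730/0.6270 = 1.00 ≈ 1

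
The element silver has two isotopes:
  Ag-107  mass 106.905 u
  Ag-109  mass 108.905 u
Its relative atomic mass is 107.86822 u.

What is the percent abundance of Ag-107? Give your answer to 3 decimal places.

Writing the weighted mean with unknown fraction x of Ag-107:
106.905·x + 108.905·(1 − x) = 107.86822
(106.905 − 108.905)·x = 107.86822 − 108.905
x = -1.03678 / -2.000 = 0.51839 → 51.839% Ag-107, 48.161% Ag-109.

51.839%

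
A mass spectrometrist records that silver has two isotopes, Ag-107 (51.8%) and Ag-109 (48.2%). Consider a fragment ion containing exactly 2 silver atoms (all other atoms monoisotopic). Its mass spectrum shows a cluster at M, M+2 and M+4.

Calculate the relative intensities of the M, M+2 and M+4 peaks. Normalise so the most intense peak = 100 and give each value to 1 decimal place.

The 2 Ag atoms are independent, so intensities follow the terms of (0.518 + 0.482)^2.
P(M) = 0.518^2 = 0.268324
P(M+2) = 2 × 0.518^1 × 0.482^1 = 0.499352
P(M+4) = 0.482^2 = 0.232324
The M+2 peak is largest (0.499352); scaling to 100 gives 53.7 : 100.0 : 46.5.

53.7 : 100.0 : 46.5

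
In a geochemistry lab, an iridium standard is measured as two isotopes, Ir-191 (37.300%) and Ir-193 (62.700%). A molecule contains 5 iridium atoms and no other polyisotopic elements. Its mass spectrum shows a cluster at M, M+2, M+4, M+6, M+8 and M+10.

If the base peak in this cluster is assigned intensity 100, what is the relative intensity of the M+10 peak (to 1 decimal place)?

28.3

Binomial terms of (0.37300 + 0.62700)^5: M 0.0072, M+2 0.0607, M+4 0.2040, M+6 0.3429, M+8 0.2882, M+10 0.0969 → M+6 is the base peak.
P(M+6) = C(5,3) × 0.37300^2 × 0.62700^3 = 10 × 0.139129 × 0.24649188 = 0.342942 (base)
P(M+10) = C(5,5) × 0.37300^0 × 0.62700^5 = 1 × 1.0000 × 0.09690311 = 0.096903
Relative intensity = 0.096903 / 0.342942 × 100 = 28.3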